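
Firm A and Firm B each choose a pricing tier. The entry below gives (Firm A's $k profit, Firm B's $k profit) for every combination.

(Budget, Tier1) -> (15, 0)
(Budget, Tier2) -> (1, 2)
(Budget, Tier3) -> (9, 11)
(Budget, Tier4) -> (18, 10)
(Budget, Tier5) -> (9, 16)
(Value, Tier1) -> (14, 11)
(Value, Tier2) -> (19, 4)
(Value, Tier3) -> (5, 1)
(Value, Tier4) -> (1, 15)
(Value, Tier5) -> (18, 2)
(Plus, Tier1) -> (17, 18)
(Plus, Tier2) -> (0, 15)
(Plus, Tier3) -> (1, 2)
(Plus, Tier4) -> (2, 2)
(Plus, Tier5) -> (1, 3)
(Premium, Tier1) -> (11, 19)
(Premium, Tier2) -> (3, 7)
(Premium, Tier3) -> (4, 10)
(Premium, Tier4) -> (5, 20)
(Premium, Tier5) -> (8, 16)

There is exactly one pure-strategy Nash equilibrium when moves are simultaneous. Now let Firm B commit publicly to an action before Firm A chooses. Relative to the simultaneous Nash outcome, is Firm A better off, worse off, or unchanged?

unchanged

Work backward from Firm A's decision.
- Tier1: BR = Plus, leader payoff 18.
- Tier2: BR = Value, leader payoff 4.
- Tier3: BR = Budget, leader payoff 11.
- Tier4: BR = Budget, leader payoff 10.
- Tier5: BR = Value, leader payoff 2.
Among 18, 4, 11, 10, 2, the best is 18 at Tier1. Subgame-perfect outcome: (Plus, Tier1) with payoffs (17, 18).
For the simultaneous game, intersect best replies.
Firm A's best replies: Tier1→Plus; Tier2→Value; Tier3→Budget; Tier4→Budget; Tier5→Value.
Firm B's best replies: Budget→Tier5; Value→Tier4; Plus→Tier1; Premium→Tier4.
Only (Plus, Tier1) has each player best-responding; Nash payoffs (17, 18).
Firm A earns 17 sequentially versus 17 at the Nash outcome: unchanged.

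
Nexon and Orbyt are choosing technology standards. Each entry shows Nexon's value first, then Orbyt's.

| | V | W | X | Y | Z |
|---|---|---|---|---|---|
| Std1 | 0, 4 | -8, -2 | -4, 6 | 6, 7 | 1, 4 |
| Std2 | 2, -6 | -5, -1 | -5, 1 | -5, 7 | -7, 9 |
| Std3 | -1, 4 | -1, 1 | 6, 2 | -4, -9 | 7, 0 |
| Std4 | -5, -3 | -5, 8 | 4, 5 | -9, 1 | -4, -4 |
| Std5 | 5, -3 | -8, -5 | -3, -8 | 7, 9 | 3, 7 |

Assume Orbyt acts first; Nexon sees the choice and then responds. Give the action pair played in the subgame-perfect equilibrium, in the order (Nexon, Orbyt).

(Std5, Y)

Work backward from Nexon's decision.
- V → Nexon plays Std5 (best of 0, 2, -1, -5, 5); Orbyt gets -3.
- W → Nexon plays Std3 (best of -8, -5, -1, -5, -8); Orbyt gets 1.
- X → Nexon plays Std3 (best of -4, -5, 6, 4, -3); Orbyt gets 2.
- Y → Nexon plays Std5 (best of 6, -5, -4, -9, 7); Orbyt gets 9.
- Z → Nexon plays Std3 (best of 1, -7, 7, -4, 3); Orbyt gets 0.
Orbyt's induced payoffs are -3, 1, 2, 9, 0, so Orbyt commits to Y. Subgame-perfect outcome: (Std5, Y) with payoffs (7, 9).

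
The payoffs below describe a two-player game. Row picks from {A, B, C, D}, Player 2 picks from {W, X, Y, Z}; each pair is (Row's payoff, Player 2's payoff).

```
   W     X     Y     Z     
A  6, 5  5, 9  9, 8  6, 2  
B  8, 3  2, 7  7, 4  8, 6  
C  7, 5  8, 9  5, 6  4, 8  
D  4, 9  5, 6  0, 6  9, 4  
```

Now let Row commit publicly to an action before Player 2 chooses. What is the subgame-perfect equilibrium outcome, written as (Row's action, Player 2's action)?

Work backward from Player 2's decision.
- A → Player 2 plays X (best of 5, 9, 8, 2); Row gets 5.
- B → Player 2 plays X (best of 3, 7, 4, 6); Row gets 2.
- C → Player 2 plays X (best of 5, 9, 6, 8); Row gets 8.
- D → Player 2 plays W (best of 9, 6, 6, 4); Row gets 4.
Among 5, 2, 8, 4, the best is 8 at C. Subgame-perfect outcome: (C, X) with payoffs (8, 9).

(C, X)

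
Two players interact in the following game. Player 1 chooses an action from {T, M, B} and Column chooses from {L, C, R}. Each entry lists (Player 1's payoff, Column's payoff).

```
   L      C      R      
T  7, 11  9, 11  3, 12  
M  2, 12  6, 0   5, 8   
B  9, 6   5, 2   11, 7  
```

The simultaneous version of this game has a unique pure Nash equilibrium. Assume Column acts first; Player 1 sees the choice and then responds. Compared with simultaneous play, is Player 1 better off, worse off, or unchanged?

worse off

Solve by backward induction (Column leads).
- L → Player 1 plays B (best of 7, 2, 9); Column gets 6.
- C → Player 1 plays T (best of 9, 6, 5); Column gets 11.
- R → Player 1 plays B (best of 3, 5, 11); Column gets 7.
Column's induced payoffs are 6, 11, 7, so Column commits to C. Subgame-perfect outcome: (T, C) with payoffs (9, 11).
Under simultaneous play:
Player 1's best replies: L→B; C→T; R→B.
Column's best replies: T→R; M→L; B→R.
Only (B, R) has each player best-responding; Nash payoffs (11, 7).
Player 1 earns 9 sequentially versus 11 at the Nash outcome: worse off.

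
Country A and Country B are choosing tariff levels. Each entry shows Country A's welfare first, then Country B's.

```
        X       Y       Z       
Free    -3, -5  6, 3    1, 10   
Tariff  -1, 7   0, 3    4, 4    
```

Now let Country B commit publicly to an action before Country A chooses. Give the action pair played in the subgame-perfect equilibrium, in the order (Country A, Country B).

(Tariff, X)

Backward induction with Country B moving first.
- X: BR = Tariff, leader payoff 7.
- Y: BR = Free, leader payoff 3.
- Z: BR = Tariff, leader payoff 4.
Maximizing over 7, 3, 4, Country B chooses X. Subgame-perfect outcome: (Tariff, X) with payoffs (-1, 7).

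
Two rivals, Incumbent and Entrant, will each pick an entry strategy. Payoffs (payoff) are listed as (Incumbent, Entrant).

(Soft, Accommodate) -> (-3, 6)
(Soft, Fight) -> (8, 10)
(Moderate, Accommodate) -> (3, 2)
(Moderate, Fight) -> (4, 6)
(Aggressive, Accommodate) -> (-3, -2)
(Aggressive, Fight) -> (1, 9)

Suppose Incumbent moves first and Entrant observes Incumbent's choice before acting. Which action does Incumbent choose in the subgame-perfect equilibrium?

Soft

Solve by backward induction (Incumbent leads).
- Soft: Entrant compares 6, 10 and picks Fight; Incumbent would get 8.
- Moderate: Entrant compares 2, 6 and picks Fight; Incumbent would get 4.
- Aggressive: Entrant compares -2, 9 and picks Fight; Incumbent would get 1.
Incumbent's induced payoffs are 8, 4, 1, so Incumbent commits to Soft. Subgame-perfect outcome: (Soft, Fight) with payoffs (8, 10).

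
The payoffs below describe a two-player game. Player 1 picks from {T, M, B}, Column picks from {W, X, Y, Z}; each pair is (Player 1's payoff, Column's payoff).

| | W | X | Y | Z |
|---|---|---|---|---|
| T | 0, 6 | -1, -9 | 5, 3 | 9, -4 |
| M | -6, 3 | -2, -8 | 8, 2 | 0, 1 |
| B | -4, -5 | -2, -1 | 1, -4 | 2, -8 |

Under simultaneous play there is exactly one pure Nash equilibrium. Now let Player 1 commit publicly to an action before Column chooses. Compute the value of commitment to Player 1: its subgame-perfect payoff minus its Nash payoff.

0

Backward induction with Player 1 moving first.
- T → Column plays W (best of 6, -9, 3, -4); Player 1 gets 0.
- M → Column plays W (best of 3, -8, 2, 1); Player 1 gets -6.
- B → Column plays X (best of -5, -1, -4, -8); Player 1 gets -2.
Maximizing over 0, -6, -2, Player 1 chooses T. Subgame-perfect outcome: (T, W) with payoffs (0, 6).
For the simultaneous game, intersect best replies.
Player 1's best replies: W→T; X→T; Y→M; Z→T.
Column's best replies: T→W; M→W; B→X.
The unique mutual best reply is (T, W), giving (0, 6).
Player 1's commitment gain: 0 − 0 = 0.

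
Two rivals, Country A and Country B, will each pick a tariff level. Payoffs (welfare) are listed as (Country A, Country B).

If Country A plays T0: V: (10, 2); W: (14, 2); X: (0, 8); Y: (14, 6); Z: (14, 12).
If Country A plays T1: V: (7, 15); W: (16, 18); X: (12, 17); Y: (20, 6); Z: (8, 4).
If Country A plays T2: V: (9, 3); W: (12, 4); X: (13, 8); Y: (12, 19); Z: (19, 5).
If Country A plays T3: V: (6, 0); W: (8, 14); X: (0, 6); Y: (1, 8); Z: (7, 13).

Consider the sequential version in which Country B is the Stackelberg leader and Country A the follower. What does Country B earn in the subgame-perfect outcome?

Country A best-responds to each possible Country B move:
- V: BR = T0, leader payoff 2.
- W: BR = T1, leader payoff 18.
- X: BR = T2, leader payoff 8.
- Y: BR = T1, leader payoff 6.
- Z: BR = T2, leader payoff 5.
Among 2, 18, 8, 6, 5, the best is 18 at W. Subgame-perfect outcome: (T1, W) with payoffs (16, 18).

18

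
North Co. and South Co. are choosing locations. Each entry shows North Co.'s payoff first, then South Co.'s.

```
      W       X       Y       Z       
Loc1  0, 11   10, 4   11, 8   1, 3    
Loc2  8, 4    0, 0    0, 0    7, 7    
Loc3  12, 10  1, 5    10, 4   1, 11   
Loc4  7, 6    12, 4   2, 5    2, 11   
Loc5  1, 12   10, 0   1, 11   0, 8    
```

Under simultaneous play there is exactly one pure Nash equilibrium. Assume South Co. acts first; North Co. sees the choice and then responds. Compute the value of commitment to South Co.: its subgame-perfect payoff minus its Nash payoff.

3

Solve by backward induction (South Co. leads).
- W: BR = Loc3, leader payoff 10.
- X: BR = Loc4, leader payoff 4.
- Y: BR = Loc1, leader payoff 8.
- Z: BR = Loc2, leader payoff 7.
Among 10, 4, 8, 7, the best is 10 at W. Subgame-perfect outcome: (Loc3, W) with payoffs (12, 10).
For the simultaneous game, intersect best replies.
North Co.'s best replies: W→Loc3; X→Loc4; Y→Loc1; Z→Loc2.
South Co.'s best replies: Loc1→W; Loc2→Z; Loc3→Z; Loc4→Z; Loc5→W.
Only (Loc2, Z) has each player best-responding; Nash payoffs (7, 7).
South Co.'s commitment gain: 10 − 7 = 3.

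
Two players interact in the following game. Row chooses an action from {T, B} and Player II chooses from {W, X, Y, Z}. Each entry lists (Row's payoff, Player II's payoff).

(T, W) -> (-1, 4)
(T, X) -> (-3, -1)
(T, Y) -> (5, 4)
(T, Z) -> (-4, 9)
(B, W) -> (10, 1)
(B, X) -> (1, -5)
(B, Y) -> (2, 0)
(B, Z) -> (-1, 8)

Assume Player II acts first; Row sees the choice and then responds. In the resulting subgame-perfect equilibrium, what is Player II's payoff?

8

Backward induction with Player II moving first.
- W → Row plays B (best of -1, 10); Player II gets 1.
- X → Row plays B (best of -3, 1); Player II gets -5.
- Y → Row plays T (best of 5, 2); Player II gets 4.
- Z → Row plays B (best of -4, -1); Player II gets 8.
Player II's induced payoffs are 1, -5, 4, 8, so Player II commits to Z. Subgame-perfect outcome: (B, Z) with payoffs (-1, 8).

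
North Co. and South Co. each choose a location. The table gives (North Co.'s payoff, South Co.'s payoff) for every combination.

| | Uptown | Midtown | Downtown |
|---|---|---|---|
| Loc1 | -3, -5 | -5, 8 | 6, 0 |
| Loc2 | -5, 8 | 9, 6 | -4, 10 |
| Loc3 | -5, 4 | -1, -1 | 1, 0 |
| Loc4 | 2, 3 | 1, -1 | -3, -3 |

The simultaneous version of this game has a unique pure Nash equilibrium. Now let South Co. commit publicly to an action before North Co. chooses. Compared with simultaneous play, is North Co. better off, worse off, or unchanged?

better off

Solve by backward induction (South Co. leads).
- Uptown: BR = Loc4, leader payoff 3.
- Midtown: BR = Loc2, leader payoff 6.
- Downtown: BR = Loc1, leader payoff 0.
Among 3, 6, 0, the best is 6 at Midtown. Subgame-perfect outcome: (Loc2, Midtown) with payoffs (9, 6).
Now find the simultaneous Nash equilibrium.
North Co.'s best replies: Uptown→Loc4; Midtown→Loc2; Downtown→Loc1.
South Co.'s best replies: Loc1→Midtown; Loc2→Downtown; Loc3→Uptown; Loc4→Uptown.
The unique mutual best reply is (Loc4, Uptown), giving (2, 3).
North Co. earns 9 sequentially versus 2 at the Nash outcome: better off.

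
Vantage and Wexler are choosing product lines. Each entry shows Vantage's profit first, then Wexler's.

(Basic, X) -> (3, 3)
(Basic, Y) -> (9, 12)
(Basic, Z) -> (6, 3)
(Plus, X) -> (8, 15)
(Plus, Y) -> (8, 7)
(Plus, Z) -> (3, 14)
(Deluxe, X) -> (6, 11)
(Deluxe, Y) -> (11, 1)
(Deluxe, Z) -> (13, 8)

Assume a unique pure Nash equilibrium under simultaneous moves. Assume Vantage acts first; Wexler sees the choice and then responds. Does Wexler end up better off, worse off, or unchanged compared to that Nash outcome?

Wexler best-responds to each possible Vantage move:
- Basic: BR = Y, leader payoff 9.
- Plus: BR = X, leader payoff 8.
- Deluxe: BR = X, leader payoff 6.
Among 9, 8, 6, the best is 9 at Basic. Subgame-perfect outcome: (Basic, Y) with payoffs (9, 12).
Under simultaneous play:
Vantage's best replies: X→Plus; Y→Deluxe; Z→Deluxe.
Wexler's best replies: Basic→Y; Plus→X; Deluxe→X.
The unique mutual best reply is (Plus, X), giving (8, 15).
Wexler earns 12 sequentially versus 15 at the Nash outcome: worse off.

worse off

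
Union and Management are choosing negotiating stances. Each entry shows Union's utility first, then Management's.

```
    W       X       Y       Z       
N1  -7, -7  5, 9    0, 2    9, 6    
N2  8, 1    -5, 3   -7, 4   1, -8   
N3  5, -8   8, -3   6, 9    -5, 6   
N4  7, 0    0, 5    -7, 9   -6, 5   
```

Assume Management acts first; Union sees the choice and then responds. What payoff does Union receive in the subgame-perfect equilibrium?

6

Work backward from Union's decision.
- W: BR = N2, leader payoff 1.
- X: BR = N3, leader payoff -3.
- Y: BR = N3, leader payoff 9.
- Z: BR = N1, leader payoff 6.
Management's induced payoffs are 1, -3, 9, 6, so Management commits to Y. Subgame-perfect outcome: (N3, Y) with payoffs (6, 9).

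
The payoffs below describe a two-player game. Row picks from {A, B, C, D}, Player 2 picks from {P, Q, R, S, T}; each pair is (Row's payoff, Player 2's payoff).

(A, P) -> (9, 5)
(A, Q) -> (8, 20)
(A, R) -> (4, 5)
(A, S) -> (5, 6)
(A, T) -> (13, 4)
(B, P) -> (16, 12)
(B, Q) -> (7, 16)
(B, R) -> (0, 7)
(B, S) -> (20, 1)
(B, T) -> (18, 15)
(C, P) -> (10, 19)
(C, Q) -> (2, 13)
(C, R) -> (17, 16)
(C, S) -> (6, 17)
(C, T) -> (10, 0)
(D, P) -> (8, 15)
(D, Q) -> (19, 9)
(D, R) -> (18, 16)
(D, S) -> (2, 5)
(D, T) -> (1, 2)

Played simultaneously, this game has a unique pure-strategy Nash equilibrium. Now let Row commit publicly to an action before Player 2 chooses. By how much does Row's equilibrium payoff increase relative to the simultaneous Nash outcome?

Player 2 best-responds to each possible Row move:
- A → Player 2 plays Q (best of 5, 20, 5, 6, 4); Row gets 8.
- B → Player 2 plays Q (best of 12, 16, 7, 1, 15); Row gets 7.
- C → Player 2 plays P (best of 19, 13, 16, 17, 0); Row gets 10.
- D → Player 2 plays R (best of 15, 9, 16, 5, 2); Row gets 18.
Row's induced payoffs are 8, 7, 10, 18, so Row commits to D. Subgame-perfect outcome: (D, R) with payoffs (18, 16).
Now find the simultaneous Nash equilibrium.
Row's best replies: P→B; Q→D; R→D; S→B; T→B.
Player 2's best replies: A→Q; B→Q; C→P; D→R.
The unique mutual best reply is (D, R), giving (18, 16).
Row's commitment gain: 18 − 18 = 0.

0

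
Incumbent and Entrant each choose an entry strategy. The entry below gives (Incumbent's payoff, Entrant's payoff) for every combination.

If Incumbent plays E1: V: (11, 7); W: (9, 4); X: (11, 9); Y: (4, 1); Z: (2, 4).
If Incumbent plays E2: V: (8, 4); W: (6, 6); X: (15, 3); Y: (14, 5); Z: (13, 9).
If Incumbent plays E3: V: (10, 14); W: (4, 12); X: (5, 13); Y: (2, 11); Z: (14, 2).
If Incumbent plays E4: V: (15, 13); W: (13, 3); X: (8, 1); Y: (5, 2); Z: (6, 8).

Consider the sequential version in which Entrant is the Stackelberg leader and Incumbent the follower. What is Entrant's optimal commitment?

V

Incumbent best-responds to each possible Entrant move:
- V → Incumbent plays E4 (best of 11, 8, 10, 15); Entrant gets 13.
- W → Incumbent plays E4 (best of 9, 6, 4, 13); Entrant gets 3.
- X → Incumbent plays E2 (best of 11, 15, 5, 8); Entrant gets 3.
- Y → Incumbent plays E2 (best of 4, 14, 2, 5); Entrant gets 5.
- Z → Incumbent plays E3 (best of 2, 13, 14, 6); Entrant gets 2.
Among 13, 3, 3, 5, 2, the best is 13 at V. Subgame-perfect outcome: (E4, V) with payoffs (15, 13).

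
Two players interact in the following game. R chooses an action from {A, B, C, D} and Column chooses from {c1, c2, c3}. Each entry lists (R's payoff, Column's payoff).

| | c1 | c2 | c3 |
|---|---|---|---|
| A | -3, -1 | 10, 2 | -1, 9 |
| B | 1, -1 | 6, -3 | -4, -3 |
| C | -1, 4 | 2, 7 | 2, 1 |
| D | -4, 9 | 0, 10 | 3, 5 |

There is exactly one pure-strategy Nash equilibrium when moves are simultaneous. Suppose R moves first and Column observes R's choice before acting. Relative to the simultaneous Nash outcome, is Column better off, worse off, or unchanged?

Work backward from Column's decision.
- A → Column plays c3 (best of -1, 2, 9); R gets -1.
- B → Column plays c1 (best of -1, -3, -3); R gets 1.
- C → Column plays c2 (best of 4, 7, 1); R gets 2.
- D → Column plays c2 (best of 9, 10, 5); R gets 0.
Maximizing over -1, 1, 2, 0, R chooses C. Subgame-perfect outcome: (C, c2) with payoffs (2, 7).
For the simultaneous game, intersect best replies.
R's best replies: c1→B; c2→A; c3→D.
Column's best replies: A→c3; B→c1; C→c2; D→c2.
Only (B, c1) has each player best-responding; Nash payoffs (1, -1).
Column earns 7 sequentially versus -1 at the Nash outcome: better off.

better off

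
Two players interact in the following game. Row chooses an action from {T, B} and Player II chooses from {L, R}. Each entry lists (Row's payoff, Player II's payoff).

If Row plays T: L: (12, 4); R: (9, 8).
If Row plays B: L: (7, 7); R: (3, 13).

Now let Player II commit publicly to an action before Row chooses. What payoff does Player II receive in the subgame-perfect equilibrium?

Row best-responds to each possible Player II move:
- L: BR = T, leader payoff 4.
- R: BR = T, leader payoff 8.
Maximizing over 4, 8, Player II chooses R. Subgame-perfect outcome: (T, R) with payoffs (9, 8).

8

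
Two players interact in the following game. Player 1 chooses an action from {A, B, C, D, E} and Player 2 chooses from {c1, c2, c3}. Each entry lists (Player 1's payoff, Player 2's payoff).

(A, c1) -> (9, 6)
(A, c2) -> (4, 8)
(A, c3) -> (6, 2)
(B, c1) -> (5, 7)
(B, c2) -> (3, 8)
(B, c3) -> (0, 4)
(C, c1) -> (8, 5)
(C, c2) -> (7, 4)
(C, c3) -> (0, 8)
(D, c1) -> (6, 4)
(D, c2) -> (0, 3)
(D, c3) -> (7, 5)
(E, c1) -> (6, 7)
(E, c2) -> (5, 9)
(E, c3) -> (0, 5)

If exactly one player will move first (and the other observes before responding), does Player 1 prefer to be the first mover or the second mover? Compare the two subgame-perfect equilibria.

second

If Player 1 leads: Player 2's best replies are A→c2, B→c2, C→c3, D→c3, E→c2; Player 1's induced payoffs 4, 3, 0, 7, 5; outcome (D, c3), payoffs (7, 5).
If Player 2 leads: Player 1's best replies are c1→A, c2→C, c3→D; Player 2's induced payoffs 6, 4, 5; outcome (A, c1), payoffs (9, 6).
Player 1 gets 7 moving first and 9 moving second, so Player 1 prefers to move second.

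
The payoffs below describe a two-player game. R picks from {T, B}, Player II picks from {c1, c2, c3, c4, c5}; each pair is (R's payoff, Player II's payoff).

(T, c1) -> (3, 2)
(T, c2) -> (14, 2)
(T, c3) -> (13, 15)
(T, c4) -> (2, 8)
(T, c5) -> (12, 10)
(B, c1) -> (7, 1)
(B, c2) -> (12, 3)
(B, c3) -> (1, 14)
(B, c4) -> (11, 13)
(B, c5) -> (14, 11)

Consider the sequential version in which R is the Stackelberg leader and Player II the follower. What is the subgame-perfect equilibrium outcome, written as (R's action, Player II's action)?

Solve by backward induction (R leads).
- T: Player II compares 2, 2, 15, 8, 10 and picks c3; R would get 13.
- B: Player II compares 1, 3, 14, 13, 11 and picks c3; R would get 1.
Among 13, 1, the best is 13 at T. Subgame-perfect outcome: (T, c3) with payoffs (13, 15).

(T, c3)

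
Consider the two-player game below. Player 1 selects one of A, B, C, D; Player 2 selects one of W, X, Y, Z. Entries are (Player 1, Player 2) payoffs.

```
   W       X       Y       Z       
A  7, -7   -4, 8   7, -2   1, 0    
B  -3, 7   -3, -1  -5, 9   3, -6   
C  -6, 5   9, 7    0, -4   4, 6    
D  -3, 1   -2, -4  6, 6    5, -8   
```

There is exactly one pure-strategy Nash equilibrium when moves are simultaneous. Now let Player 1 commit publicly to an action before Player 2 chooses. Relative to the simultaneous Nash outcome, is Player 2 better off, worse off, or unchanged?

Work backward from Player 2's decision.
- A: Player 2 compares -7, 8, -2, 0 and picks X; Player 1 would get -4.
- B: Player 2 compares 7, -1, 9, -6 and picks Y; Player 1 would get -5.
- C: Player 2 compares 5, 7, -4, 6 and picks X; Player 1 would get 9.
- D: Player 2 compares 1, -4, 6, -8 and picks Y; Player 1 would get 6.
Player 1's induced payoffs are -4, -5, 9, 6, so Player 1 commits to C. Subgame-perfect outcome: (C, X) with payoffs (9, 7).
For the simultaneous game, intersect best replies.
Player 1's best replies: W→A; X→C; Y→A; Z→D.
Player 2's best replies: A→X; B→Y; C→X; D→Y.
The unique mutual best reply is (C, X), giving (9, 7).
Player 2 earns 7 sequentially versus 7 at the Nash outcome: unchanged.

unchanged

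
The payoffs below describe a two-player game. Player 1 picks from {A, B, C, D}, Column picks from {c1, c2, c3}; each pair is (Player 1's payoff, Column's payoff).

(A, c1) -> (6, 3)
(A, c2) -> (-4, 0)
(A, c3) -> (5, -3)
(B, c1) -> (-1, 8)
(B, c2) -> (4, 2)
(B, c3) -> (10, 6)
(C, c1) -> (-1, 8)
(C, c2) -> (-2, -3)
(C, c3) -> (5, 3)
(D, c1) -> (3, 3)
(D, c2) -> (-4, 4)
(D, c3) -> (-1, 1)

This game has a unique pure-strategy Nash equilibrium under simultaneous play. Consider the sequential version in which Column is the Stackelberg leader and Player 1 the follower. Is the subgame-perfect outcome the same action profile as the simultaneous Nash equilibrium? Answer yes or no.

no

Work backward from Player 1's decision.
- c1: Player 1 compares 6, -1, -1, 3 and picks A; Column would get 3.
- c2: Player 1 compares -4, 4, -2, -4 and picks B; Column would get 2.
- c3: Player 1 compares 5, 10, 5, -1 and picks B; Column would get 6.
Column's induced payoffs are 3, 2, 6, so Column commits to c3. Subgame-perfect outcome: (B, c3) with payoffs (10, 6).
Now find the simultaneous Nash equilibrium.
Player 1's best replies: c1→A; c2→B; c3→B.
Column's best replies: A→c1; B→c1; C→c1; D→c2.
The unique mutual best reply is (A, c1), giving (6, 3).
Sequential outcome (B, c3) differs from the Nash profile (A, c1).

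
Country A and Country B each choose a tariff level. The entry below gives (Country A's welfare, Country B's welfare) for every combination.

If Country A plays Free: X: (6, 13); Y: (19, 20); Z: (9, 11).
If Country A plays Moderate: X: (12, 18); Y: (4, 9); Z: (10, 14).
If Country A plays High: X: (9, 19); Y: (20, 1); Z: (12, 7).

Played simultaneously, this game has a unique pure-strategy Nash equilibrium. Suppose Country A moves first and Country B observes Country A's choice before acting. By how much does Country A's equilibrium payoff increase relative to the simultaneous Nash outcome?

7

Country B best-responds to each possible Country A move:
- Free: BR = Y, leader payoff 19.
- Moderate: BR = X, leader payoff 12.
- High: BR = X, leader payoff 9.
Maximizing over 19, 12, 9, Country A chooses Free. Subgame-perfect outcome: (Free, Y) with payoffs (19, 20).
Now find the simultaneous Nash equilibrium.
Country A's best replies: X→Moderate; Y→High; Z→High.
Country B's best replies: Free→Y; Moderate→X; High→X.
The unique mutual best reply is (Moderate, X), giving (12, 18).
Country A's commitment gain: 19 − 12 = 7.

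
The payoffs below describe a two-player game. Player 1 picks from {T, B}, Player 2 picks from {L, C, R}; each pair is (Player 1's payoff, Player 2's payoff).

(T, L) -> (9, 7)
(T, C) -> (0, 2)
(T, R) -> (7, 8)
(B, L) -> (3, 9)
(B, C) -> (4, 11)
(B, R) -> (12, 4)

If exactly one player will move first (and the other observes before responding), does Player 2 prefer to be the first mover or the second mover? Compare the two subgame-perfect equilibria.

If Player 1 leads: Player 2's best replies are T→R, B→C; Player 1's induced payoffs 7, 4; outcome (T, R), payoffs (7, 8).
If Player 2 leads: Player 1's best replies are L→T, C→B, R→B; Player 2's induced payoffs 7, 11, 4; outcome (B, C), payoffs (4, 11).
Player 2 gets 11 moving first and 8 moving second, so Player 2 prefers to move first.

first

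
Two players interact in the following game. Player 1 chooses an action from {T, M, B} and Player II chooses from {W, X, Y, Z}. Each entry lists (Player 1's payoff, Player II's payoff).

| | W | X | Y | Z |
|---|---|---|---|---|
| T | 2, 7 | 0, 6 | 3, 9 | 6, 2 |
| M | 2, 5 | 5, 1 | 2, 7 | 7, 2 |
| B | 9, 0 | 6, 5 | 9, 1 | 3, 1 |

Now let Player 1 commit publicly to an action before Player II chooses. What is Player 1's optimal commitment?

B

Solve by backward induction (Player 1 leads).
- T: BR = Y, leader payoff 3.
- M: BR = Y, leader payoff 2.
- B: BR = X, leader payoff 6.
Player 1's induced payoffs are 3, 2, 6, so Player 1 commits to B. Subgame-perfect outcome: (B, X) with payoffs (6, 5).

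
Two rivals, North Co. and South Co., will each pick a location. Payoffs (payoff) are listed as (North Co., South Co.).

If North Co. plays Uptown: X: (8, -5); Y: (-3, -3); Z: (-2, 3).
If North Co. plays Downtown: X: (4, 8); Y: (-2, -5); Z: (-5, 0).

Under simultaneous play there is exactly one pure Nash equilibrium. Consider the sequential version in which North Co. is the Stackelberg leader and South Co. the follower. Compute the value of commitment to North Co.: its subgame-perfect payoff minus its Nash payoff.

Solve by backward induction (North Co. leads).
- Uptown → South Co. plays Z (best of -5, -3, 3); North Co. gets -2.
- Downtown → South Co. plays X (best of 8, -5, 0); North Co. gets 4.
North Co.'s induced payoffs are -2, 4, so North Co. commits to Downtown. Subgame-perfect outcome: (Downtown, X) with payoffs (4, 8).
Under simultaneous play:
North Co.'s best replies: X→Uptown; Y→Downtown; Z→Uptown.
South Co.'s best replies: Uptown→Z; Downtown→X.
The unique mutual best reply is (Uptown, Z), giving (-2, 3).
North Co.'s commitment gain: 4 − -2 = 6.

6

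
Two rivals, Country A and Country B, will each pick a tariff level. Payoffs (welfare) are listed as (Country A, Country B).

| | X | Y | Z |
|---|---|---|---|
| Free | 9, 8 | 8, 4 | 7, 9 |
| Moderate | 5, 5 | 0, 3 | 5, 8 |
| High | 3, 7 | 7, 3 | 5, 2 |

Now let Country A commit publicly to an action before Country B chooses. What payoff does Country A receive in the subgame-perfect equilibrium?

7

Backward induction with Country A moving first.
- Free: Country B compares 8, 4, 9 and picks Z; Country A would get 7.
- Moderate: Country B compares 5, 3, 8 and picks Z; Country A would get 5.
- High: Country B compares 7, 3, 2 and picks X; Country A would get 3.
Maximizing over 7, 5, 3, Country A chooses Free. Subgame-perfect outcome: (Free, Z) with payoffs (7, 9).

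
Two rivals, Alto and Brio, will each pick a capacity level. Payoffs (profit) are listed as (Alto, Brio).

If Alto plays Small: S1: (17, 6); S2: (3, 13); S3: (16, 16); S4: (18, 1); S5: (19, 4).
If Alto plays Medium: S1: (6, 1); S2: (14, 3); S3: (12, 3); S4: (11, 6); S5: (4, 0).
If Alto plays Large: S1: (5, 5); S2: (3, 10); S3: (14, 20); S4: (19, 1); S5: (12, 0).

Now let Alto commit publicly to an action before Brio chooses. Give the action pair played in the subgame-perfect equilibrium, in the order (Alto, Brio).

Work backward from Brio's decision.
- Small → Brio plays S3 (best of 6, 13, 16, 1, 4); Alto gets 16.
- Medium → Brio plays S4 (best of 1, 3, 3, 6, 0); Alto gets 11.
- Large → Brio plays S3 (best of 5, 10, 20, 1, 0); Alto gets 14.
Among 16, 11, 14, the best is 16 at Small. Subgame-perfect outcome: (Small, S3) with payoffs (16, 16).

(Small, S3)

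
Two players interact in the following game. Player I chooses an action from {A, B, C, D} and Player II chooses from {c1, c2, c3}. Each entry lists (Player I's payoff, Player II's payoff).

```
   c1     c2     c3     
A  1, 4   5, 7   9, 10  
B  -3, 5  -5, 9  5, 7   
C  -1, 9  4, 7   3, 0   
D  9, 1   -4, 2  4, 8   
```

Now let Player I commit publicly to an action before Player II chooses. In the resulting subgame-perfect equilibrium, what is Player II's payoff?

10

Player II best-responds to each possible Player I move:
- A → Player II plays c3 (best of 4, 7, 10); Player I gets 9.
- B → Player II plays c2 (best of 5, 9, 7); Player I gets -5.
- C → Player II plays c1 (best of 9, 7, 0); Player I gets -1.
- D → Player II plays c3 (best of 1, 2, 8); Player I gets 4.
Maximizing over 9, -5, -1, 4, Player I chooses A. Subgame-perfect outcome: (A, c3) with payoffs (9, 10).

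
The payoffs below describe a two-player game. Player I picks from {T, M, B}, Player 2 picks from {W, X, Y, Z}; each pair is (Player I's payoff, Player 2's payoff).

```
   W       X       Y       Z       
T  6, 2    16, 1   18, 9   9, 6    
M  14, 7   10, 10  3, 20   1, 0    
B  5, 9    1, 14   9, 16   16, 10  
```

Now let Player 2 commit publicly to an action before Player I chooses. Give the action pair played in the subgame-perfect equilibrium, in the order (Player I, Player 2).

Solve by backward induction (Player 2 leads).
- W: BR = M, leader payoff 7.
- X: BR = T, leader payoff 1.
- Y: BR = T, leader payoff 9.
- Z: BR = B, leader payoff 10.
Among 7, 1, 9, 10, the best is 10 at Z. Subgame-perfect outcome: (B, Z) with payoffs (16, 10).

(B, Z)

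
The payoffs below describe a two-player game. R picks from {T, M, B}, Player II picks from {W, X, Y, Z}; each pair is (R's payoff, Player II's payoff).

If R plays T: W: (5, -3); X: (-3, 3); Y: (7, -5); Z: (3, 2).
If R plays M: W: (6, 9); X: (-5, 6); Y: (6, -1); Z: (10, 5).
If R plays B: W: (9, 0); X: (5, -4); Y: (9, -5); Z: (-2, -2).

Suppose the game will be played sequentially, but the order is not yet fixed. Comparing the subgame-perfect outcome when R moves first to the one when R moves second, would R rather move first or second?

second

If R leads: Player II's best replies are T→X, M→W, B→W; R's induced payoffs -3, 6, 9; outcome (B, W), payoffs (9, 0).
If Player II leads: R's best replies are W→B, X→B, Y→B, Z→M; Player II's induced payoffs 0, -4, -5, 5; outcome (M, Z), payoffs (10, 5).
R gets 9 moving first and 10 moving second, so R prefers to move second.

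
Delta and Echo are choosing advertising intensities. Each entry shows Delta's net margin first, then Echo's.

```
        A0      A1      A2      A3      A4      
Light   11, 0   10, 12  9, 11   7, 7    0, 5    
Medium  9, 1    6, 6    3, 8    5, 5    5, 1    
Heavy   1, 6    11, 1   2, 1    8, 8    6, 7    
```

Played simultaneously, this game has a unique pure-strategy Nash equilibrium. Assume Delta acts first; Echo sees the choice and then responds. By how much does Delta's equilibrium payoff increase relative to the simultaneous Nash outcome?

Work backward from Echo's decision.
- Light → Echo plays A1 (best of 0, 12, 11, 7, 5); Delta gets 10.
- Medium → Echo plays A2 (best of 1, 6, 8, 5, 1); Delta gets 3.
- Heavy → Echo plays A3 (best of 6, 1, 1, 8, 7); Delta gets 8.
Delta's induced payoffs are 10, 3, 8, so Delta commits to Light. Subgame-perfect outcome: (Light, A1) with payoffs (10, 12).
For the simultaneous game, intersect best replies.
Delta's best replies: A0→Light; A1→Heavy; A2→Light; A3→Heavy; A4→Heavy.
Echo's best replies: Light→A1; Medium→A2; Heavy→A3.
Only (Heavy, A3) has each player best-responding; Nash payoffs (8, 8).
Delta's commitment gain: 10 − 8 = 2.

2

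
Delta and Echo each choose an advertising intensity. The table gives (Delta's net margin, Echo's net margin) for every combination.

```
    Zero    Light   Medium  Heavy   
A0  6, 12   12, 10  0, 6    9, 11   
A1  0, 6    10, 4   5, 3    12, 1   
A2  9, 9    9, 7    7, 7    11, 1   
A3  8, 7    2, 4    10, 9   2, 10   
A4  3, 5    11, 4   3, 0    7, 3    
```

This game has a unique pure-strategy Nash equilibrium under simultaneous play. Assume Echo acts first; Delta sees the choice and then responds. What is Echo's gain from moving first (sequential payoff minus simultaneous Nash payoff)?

Solve by backward induction (Echo leads).
- Zero → Delta plays A2 (best of 6, 0, 9, 8, 3); Echo gets 9.
- Light → Delta plays A0 (best of 12, 10, 9, 2, 11); Echo gets 10.
- Medium → Delta plays A3 (best of 0, 5, 7, 10, 3); Echo gets 9.
- Heavy → Delta plays A1 (best of 9, 12, 11, 2, 7); Echo gets 1.
Among 9, 10, 9, 1, the best is 10 at Light. Subgame-perfect outcome: (A0, Light) with payoffs (12, 10).
Under simultaneous play:
Delta's best replies: Zero→A2; Light→A0; Medium→A3; Heavy→A1.
Echo's best replies: A0→Zero; A1→Zero; A2→Zero; A3→Heavy; A4→Zero.
Only (A2, Zero) has each player best-responding; Nash payoffs (9, 9).
Echo's commitment gain: 10 − 9 = 1.

1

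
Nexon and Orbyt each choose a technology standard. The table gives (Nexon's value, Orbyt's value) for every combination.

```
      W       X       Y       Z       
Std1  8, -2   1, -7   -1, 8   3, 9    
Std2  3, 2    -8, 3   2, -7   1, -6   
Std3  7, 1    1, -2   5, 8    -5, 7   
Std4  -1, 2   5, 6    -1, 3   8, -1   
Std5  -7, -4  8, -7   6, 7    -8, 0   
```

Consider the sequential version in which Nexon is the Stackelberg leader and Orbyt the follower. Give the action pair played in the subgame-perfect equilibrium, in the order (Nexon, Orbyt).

Solve by backward induction (Nexon leads).
- Std1: Orbyt compares -2, -7, 8, 9 and picks Z; Nexon would get 3.
- Std2: Orbyt compares 2, 3, -7, -6 and picks X; Nexon would get -8.
- Std3: Orbyt compares 1, -2, 8, 7 and picks Y; Nexon would get 5.
- Std4: Orbyt compares 2, 6, 3, -1 and picks X; Nexon would get 5.
- Std5: Orbyt compares -4, -7, 7, 0 and picks Y; Nexon would get 6.
Among 3, -8, 5, 5, 6, the best is 6 at Std5. Subgame-perfect outcome: (Std5, Y) with payoffs (6, 7).

(Std5, Y)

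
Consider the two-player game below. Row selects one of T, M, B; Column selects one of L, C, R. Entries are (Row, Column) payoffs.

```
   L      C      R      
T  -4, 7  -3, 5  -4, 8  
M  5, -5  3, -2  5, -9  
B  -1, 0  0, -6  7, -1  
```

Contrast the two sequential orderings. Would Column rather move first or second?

If Row leads: Column's best replies are T→R, M→C, B→L; Row's induced payoffs -4, 3, -1; outcome (M, C), payoffs (3, -2).
If Column leads: Row's best replies are L→M, C→M, R→B; Column's induced payoffs -5, -2, -1; outcome (B, R), payoffs (7, -1).
Column gets -1 moving first and -2 moving second, so Column prefers to move first.

first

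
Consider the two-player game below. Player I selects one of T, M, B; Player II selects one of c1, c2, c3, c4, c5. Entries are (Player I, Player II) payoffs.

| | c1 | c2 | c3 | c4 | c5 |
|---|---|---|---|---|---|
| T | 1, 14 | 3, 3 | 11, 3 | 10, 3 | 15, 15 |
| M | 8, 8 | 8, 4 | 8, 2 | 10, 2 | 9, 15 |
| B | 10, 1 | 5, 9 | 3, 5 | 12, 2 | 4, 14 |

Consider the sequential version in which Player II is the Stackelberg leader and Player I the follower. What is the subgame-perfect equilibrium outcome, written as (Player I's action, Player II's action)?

Work backward from Player I's decision.
- c1: Player I compares 1, 8, 10 and picks B; Player II would get 1.
- c2: Player I compares 3, 8, 5 and picks M; Player II would get 4.
- c3: Player I compares 11, 8, 3 and picks T; Player II would get 3.
- c4: Player I compares 10, 10, 12 and picks B; Player II would get 2.
- c5: Player I compares 15, 9, 4 and picks T; Player II would get 15.
Maximizing over 1, 4, 3, 2, 15, Player II chooses c5. Subgame-perfect outcome: (T, c5) with payoffs (15, 15).

(T, c5)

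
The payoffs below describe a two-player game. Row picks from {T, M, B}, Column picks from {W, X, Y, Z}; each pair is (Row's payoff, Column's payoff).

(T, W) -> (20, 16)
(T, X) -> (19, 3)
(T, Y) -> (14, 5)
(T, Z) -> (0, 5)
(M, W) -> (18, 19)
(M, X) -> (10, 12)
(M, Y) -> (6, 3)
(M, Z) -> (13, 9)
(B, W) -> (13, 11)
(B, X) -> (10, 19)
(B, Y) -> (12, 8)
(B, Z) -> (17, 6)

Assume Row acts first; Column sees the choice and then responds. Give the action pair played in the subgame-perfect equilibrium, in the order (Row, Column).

(T, W)

Backward induction with Row moving first.
- T: BR = W, leader payoff 20.
- M: BR = W, leader payoff 18.
- B: BR = X, leader payoff 10.
Row's induced payoffs are 20, 18, 10, so Row commits to T. Subgame-perfect outcome: (T, W) with payoffs (20, 16).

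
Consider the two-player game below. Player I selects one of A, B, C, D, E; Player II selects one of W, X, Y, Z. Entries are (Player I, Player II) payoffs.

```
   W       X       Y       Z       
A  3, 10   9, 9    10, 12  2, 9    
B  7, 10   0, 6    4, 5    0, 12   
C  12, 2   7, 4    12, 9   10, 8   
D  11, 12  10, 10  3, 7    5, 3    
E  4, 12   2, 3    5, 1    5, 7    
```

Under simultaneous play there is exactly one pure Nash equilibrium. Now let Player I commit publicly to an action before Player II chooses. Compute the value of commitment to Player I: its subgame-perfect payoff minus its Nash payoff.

0

Player II best-responds to each possible Player I move:
- A: Player II compares 10, 9, 12, 9 and picks Y; Player I would get 10.
- B: Player II compares 10, 6, 5, 12 and picks Z; Player I would get 0.
- C: Player II compares 2, 4, 9, 8 and picks Y; Player I would get 12.
- D: Player II compares 12, 10, 7, 3 and picks W; Player I would get 11.
- E: Player II compares 12, 3, 1, 7 and picks W; Player I would get 4.
Among 10, 0, 12, 11, 4, the best is 12 at C. Subgame-perfect outcome: (C, Y) with payoffs (12, 9).
Under simultaneous play:
Player I's best replies: W→C; X→D; Y→C; Z→C.
Player II's best replies: A→Y; B→Z; C→Y; D→W; E→W.
The unique mutual best reply is (C, Y), giving (12, 9).
Player I's commitment gain: 12 − 12 = 0.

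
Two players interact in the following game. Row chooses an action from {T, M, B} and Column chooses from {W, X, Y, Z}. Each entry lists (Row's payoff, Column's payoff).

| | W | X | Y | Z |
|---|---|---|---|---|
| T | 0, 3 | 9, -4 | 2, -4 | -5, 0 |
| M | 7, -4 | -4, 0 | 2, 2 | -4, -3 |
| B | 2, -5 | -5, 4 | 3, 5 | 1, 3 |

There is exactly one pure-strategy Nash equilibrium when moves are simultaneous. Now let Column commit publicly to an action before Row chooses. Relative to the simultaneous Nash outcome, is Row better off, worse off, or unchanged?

unchanged

Row best-responds to each possible Column move:
- W: Row compares 0, 7, 2 and picks M; Column would get -4.
- X: Row compares 9, -4, -5 and picks T; Column would get -4.
- Y: Row compares 2, 2, 3 and picks B; Column would get 5.
- Z: Row compares -5, -4, 1 and picks B; Column would get 3.
Maximizing over -4, -4, 5, 3, Column chooses Y. Subgame-perfect outcome: (B, Y) with payoffs (3, 5).
For the simultaneous game, intersect best replies.
Row's best replies: W→M; X→T; Y→B; Z→B.
Column's best replies: T→W; M→Y; B→Y.
The unique mutual best reply is (B, Y), giving (3, 5).
Row earns 3 sequentially versus 3 at the Nash outcome: unchanged.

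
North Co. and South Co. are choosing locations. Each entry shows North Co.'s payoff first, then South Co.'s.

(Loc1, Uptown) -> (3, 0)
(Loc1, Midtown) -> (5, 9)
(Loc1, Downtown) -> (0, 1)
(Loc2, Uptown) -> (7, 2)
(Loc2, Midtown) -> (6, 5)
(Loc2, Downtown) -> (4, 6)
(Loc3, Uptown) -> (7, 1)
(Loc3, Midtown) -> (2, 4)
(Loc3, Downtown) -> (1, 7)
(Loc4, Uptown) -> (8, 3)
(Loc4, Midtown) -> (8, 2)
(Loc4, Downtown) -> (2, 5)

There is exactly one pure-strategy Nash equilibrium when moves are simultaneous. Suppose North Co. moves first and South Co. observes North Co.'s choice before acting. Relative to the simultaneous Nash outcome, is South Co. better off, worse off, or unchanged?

better off

Work backward from South Co.'s decision.
- Loc1 → South Co. plays Midtown (best of 0, 9, 1); North Co. gets 5.
- Loc2 → South Co. plays Downtown (best of 2, 5, 6); North Co. gets 4.
- Loc3 → South Co. plays Downtown (best of 1, 4, 7); North Co. gets 1.
- Loc4 → South Co. plays Downtown (best of 3, 2, 5); North Co. gets 2.
Maximizing over 5, 4, 1, 2, North Co. chooses Loc1. Subgame-perfect outcome: (Loc1, Midtown) with payoffs (5, 9).
For the simultaneous game, intersect best replies.
North Co.'s best replies: Uptown→Loc4; Midtown→Loc4; Downtown→Loc2.
South Co.'s best replies: Loc1→Midtown; Loc2→Downtown; Loc3→Downtown; Loc4→Downtown.
The unique mutual best reply is (Loc2, Downtown), giving (4, 6).
South Co. earns 9 sequentially versus 6 at the Nash outcome: better off.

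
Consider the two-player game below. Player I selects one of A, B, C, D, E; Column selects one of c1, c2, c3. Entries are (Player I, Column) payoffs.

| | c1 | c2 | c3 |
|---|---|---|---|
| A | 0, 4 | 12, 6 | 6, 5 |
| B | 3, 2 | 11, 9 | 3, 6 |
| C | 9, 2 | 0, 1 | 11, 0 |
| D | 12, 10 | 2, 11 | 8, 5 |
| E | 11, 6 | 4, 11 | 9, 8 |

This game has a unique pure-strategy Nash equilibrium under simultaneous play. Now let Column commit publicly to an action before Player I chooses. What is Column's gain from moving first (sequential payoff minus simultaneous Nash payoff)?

Work backward from Player I's decision.
- c1: Player I compares 0, 3, 9, 12, 11 and picks D; Column would get 10.
- c2: Player I compares 12, 11, 0, 2, 4 and picks A; Column would get 6.
- c3: Player I compares 6, 3, 11, 8, 9 and picks C; Column would get 0.
Among 10, 6, 0, the best is 10 at c1. Subgame-perfect outcome: (D, c1) with payoffs (12, 10).
Now find the simultaneous Nash equilibrium.
Player I's best replies: c1→D; c2→A; c3→C.
Column's best replies: A→c2; B→c2; C→c1; D→c2; E→c2.
The unique mutual best reply is (A, c2), giving (12, 6).
Column's commitment gain: 10 − 6 = 4.

4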